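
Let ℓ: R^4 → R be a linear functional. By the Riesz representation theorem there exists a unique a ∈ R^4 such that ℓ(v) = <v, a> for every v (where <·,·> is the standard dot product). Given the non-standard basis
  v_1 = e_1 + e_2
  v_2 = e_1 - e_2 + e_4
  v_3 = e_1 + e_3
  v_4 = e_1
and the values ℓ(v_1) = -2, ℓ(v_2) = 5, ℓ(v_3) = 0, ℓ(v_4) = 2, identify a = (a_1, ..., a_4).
a = (2, -4, -2, -1)

Write a = (a_1, ..., a_4) in the standard basis. For each basis vector v_i, ℓ(v_i) = <v_i, a> is a linear equation in the a_j's. Collect the n equations into a matrix system V a = ℓ, where row i of V is v_i (expressed in the standard basis). Since V is invertible (lower-triangular with 1s on the diagonal, up to permutation), solve by back-substitution:
  V =
[[1, 1, 0, 0],
 [1, -1, 0, 1],
 [1, 0, 1, 0],
 [1, 0, 0, 0]]
  V a = (-2, 5, 0, 2)
Solving gives a = (2, -4, -2, -1).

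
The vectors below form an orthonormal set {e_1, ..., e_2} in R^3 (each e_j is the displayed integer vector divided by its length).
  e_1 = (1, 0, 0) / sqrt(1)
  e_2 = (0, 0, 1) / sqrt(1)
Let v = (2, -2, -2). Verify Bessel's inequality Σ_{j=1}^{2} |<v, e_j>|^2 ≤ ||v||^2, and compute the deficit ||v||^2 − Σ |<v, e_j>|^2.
Σ |<v, e_j>|^2 = 8; ||v||^2 = 12; deficit = 4

Write each e_j = u_j / sqrt(<u_j, u_j>) where u_j is the displayed integer vector. Then <v, e_j> = <v, u_j> / sqrt(<u_j, u_j>), so |<v, e_j>|^2 = <v, u_j>^2 / <u_j, u_j>.
Coefficients: <v, e_1> = 2/sqrt(1), <v, e_2> = -2/sqrt(1).
Square and sum: Σ |<v, e_j>|^2 = 8.
Compute ||v||^2 = v·v = 12.
Deficit = 12 − 8 = 4 ≥ 0, confirming Bessel's inequality. (The deficit equals ||v − Σ <v,e_j> e_j||^2, the squared distance from v to span{e_j}.)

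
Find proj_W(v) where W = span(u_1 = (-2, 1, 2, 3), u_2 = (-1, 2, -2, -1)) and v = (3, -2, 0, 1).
proj_W(v) = (307/171, -392/171, 170/171, -7/19)

Set up U = [u_1 | ... | u_2] ∈ R^(4×2). The projector onto W = col(U) is P = U (U^T U)^(-1) U^T.
Compute U^T U =
  [18, -3]
  [-3, 10],
and U^T v = (-5, -8).
Solve U^T U · c = U^T v for the coefficients: c = (-74/171, -53/57). The projection is proj_W(v) = U c.
Check: (v - proj_W(v)) · u_1 = 0  (should be 0).
Check: (v - proj_W(v)) · u_2 = 0  (should be 0).
Result: proj_W(v) = (307/171, -392/171, 170/171, -7/19).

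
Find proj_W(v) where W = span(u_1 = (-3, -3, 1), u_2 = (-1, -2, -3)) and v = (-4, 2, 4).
proj_W(v) = (-174/115, -6/23, 538/115)

Set up U = [u_1 | ... | u_2] ∈ R^(3×2). The projector onto W = col(U) is P = U (U^T U)^(-1) U^T.
Compute U^T U =
  [19, 6]
  [6, 14],
and U^T v = (10, -12).
Solve U^T U · c = U^T v for the coefficients: c = (106/115, -144/115). The projection is proj_W(v) = U c.
Check: (v - proj_W(v)) · u_1 = 0  (should be 0).
Check: (v - proj_W(v)) · u_2 = 0  (should be 0).
Result: proj_W(v) = (-174/115, -6/23, 538/115).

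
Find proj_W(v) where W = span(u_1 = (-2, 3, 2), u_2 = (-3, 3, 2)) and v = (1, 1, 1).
proj_W(v) = (1, 15/13, 10/13)

Set up U = [u_1 | ... | u_2] ∈ R^(3×2). The projector onto W = col(U) is P = U (U^T U)^(-1) U^T.
Compute U^T U =
  [17, 19]
  [19, 22],
and U^T v = (3, 2).
Solve U^T U · c = U^T v for the coefficients: c = (28/13, -23/13). The projection is proj_W(v) = U c.
Check: (v - proj_W(v)) · u_1 = 0  (should be 0).
Check: (v - proj_W(v)) · u_2 = 0  (should be 0).
Result: proj_W(v) = (1, 15/13, 10/13).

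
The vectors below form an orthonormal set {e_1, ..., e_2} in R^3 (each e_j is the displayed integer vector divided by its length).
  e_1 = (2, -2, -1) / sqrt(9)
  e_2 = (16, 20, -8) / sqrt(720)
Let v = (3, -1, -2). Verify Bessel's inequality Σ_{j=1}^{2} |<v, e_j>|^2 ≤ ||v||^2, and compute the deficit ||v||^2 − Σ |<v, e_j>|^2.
Σ |<v, e_j>|^2 = 69/5; ||v||^2 = 14; deficit = 1/5

Write each e_j = u_j / sqrt(<u_j, u_j>) where u_j is the displayed integer vector. Then <v, e_j> = <v, u_j> / sqrt(<u_j, u_j>), so |<v, e_j>|^2 = <v, u_j>^2 / <u_j, u_j>.
Coefficients: <v, e_1> = 10/sqrt(9), <v, e_2> = 44/sqrt(720).
Square and sum: Σ |<v, e_j>|^2 = 69/5.
Compute ||v||^2 = v·v = 14.
Deficit = 14 − 69/5 = 1/5 ≥ 0, confirming Bessel's inequality. (The deficit equals ||v − Σ <v,e_j> e_j||^2, the squared distance from v to span{e_j}.)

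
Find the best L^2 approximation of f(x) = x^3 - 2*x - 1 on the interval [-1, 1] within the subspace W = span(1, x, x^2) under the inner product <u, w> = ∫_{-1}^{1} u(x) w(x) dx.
g(x) = -7*x/5 - 1

The best approximation g ∈ W is the orthogonal projection of f onto W. Writing g = a_0 + a_1 x + a_2 x^2, the coefficients solve the normal equations G · a = b where
  G_{ij} = <φ_i, φ_j> and b_i = <f, φ_i>, with φ_0 = 1, φ_1 = x, φ_2 = x^2.
G =
  [2, 0, 2/3]
  [0, 2/3, 0]
  [2/3, 0, 2/5],
b = (-2, -14/15, -2/3).
Solving gives a_0 = -1, a_1 = -7/5, a_2 = 0, so
  g(x) = -7*x/5 - 1.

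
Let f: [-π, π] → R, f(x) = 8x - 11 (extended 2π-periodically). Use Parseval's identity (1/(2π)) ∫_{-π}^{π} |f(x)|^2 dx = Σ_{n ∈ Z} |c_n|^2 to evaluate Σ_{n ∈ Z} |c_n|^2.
Σ |c_n|^2 = 64π^2/3 + 121

Expand and integrate term by term over [-π, π]:
  ∫ (8x)^2 dx = 64·(2π^3/3); ∫ 2·8·(-11)·x dx = 0 (odd integrand); ∫ (-11)^2 dx = 121·2π.
So (1/(2π)) ∫_{-π}^{π} (8x - 11)^2 dx = 64π^2/3 + 121 = 64π^2/3 + 121.
Parseval ⇒ Σ |c_n|^2 = 64π^2/3 + 121.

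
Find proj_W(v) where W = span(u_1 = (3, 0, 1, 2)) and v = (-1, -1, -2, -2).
proj_W(v) = (-27/14, 0, -9/14, -9/7)

Set up U = [u_1 | ... | u_1] ∈ R^(4×1). The projector onto W = col(U) is P = U (U^T U)^(-1) U^T.
Compute U^T U =
  [14],
and U^T v = (-9).
Solve U^T U · c = U^T v for the coefficients: c = (-9/14). The projection is proj_W(v) = U c.
Check: (v - proj_W(v)) · u_1 = 0  (should be 0).
Result: proj_W(v) = (-27/14, 0, -9/14, -9/7).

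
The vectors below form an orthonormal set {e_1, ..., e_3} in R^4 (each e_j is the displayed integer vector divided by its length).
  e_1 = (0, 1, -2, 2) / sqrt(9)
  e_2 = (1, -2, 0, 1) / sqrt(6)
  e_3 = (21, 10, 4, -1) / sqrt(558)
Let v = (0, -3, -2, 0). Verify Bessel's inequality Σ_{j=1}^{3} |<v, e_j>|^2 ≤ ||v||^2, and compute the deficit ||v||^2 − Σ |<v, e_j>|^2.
Σ |<v, e_j>|^2 = 809/93; ||v||^2 = 13; deficit = 400/93

Write each e_j = u_j / sqrt(<u_j, u_j>) where u_j is the displayed integer vector. Then <v, e_j> = <v, u_j> / sqrt(<u_j, u_j>), so |<v, e_j>|^2 = <v, u_j>^2 / <u_j, u_j>.
Coefficients: <v, e_1> = 1/sqrt(9), <v, e_2> = 6/sqrt(6), <v, e_3> = -38/sqrt(558).
Square and sum: Σ |<v, e_j>|^2 = 809/93.
Compute ||v||^2 = v·v = 13.
Deficit = 13 − 809/93 = 400/93 ≥ 0, confirming Bessel's inequality. (The deficit equals ||v − Σ <v,e_j> e_j||^2, the squared distance from v to span{e_j}.)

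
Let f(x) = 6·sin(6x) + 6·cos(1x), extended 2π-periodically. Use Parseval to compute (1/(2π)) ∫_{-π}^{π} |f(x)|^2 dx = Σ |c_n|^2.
Σ |c_n|^2 = 36

Expand |f|^2 and use orthogonality of {sin(nx), cos(mx)} on [-π, π]:
  ∫_{-π}^{π} sin(nx)^2 dx = π, ∫ cos(mx)^2 dx = π, and cross terms integrate to 0.
So ∫_{-π}^{π} f(x)^2 dx = 6^2 · π + 6^2 · π = (36 + 36)π.
Divide by 2π: (36 + 36)/2 = 36.
By Parseval, this equals Σ |c_n|^2.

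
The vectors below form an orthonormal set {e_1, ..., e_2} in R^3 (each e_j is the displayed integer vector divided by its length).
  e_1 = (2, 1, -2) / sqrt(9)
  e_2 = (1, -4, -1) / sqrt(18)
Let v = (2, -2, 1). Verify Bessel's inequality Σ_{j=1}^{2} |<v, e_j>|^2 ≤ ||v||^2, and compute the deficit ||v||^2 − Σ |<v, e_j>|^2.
Σ |<v, e_j>|^2 = 9/2; ||v||^2 = 9; deficit = 9/2

Write each e_j = u_j / sqrt(<u_j, u_j>) where u_j is the displayed integer vector. Then <v, e_j> = <v, u_j> / sqrt(<u_j, u_j>), so |<v, e_j>|^2 = <v, u_j>^2 / <u_j, u_j>.
Coefficients: <v, e_1> = 0/sqrt(9), <v, e_2> = 9/sqrt(18).
Square and sum: Σ |<v, e_j>|^2 = 9/2.
Compute ||v||^2 = v·v = 9.
Deficit = 9 − 9/2 = 9/2 ≥ 0, confirming Bessel's inequality. (The deficit equals ||v − Σ <v,e_j> e_j||^2, the squared distance from v to span{e_j}.)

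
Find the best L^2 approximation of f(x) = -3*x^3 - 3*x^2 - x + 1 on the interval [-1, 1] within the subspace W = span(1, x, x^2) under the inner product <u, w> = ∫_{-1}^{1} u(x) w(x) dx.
g(x) = -3*x^2 - 14*x/5 + 1

The best approximation g ∈ W is the orthogonal projection of f onto W. Writing g = a_0 + a_1 x + a_2 x^2, the coefficients solve the normal equations G · a = b where
  G_{ij} = <φ_i, φ_j> and b_i = <f, φ_i>, with φ_0 = 1, φ_1 = x, φ_2 = x^2.
G =
  [2, 0, 2/3]
  [0, 2/3, 0]
  [2/3, 0, 2/5],
b = (0, -28/15, -8/15).
Solving gives a_0 = 1, a_1 = -14/5, a_2 = -3, so
  g(x) = -3*x^2 - 14*x/5 + 1.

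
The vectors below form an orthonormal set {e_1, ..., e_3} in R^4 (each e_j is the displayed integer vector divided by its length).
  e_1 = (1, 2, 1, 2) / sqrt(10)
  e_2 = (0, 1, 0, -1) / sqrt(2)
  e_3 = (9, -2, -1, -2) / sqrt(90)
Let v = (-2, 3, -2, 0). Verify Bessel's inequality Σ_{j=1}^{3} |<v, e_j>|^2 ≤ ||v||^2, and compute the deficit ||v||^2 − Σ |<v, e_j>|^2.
Σ |<v, e_j>|^2 = 185/18; ||v||^2 = 17; deficit = 121/18

Write each e_j = u_j / sqrt(<u_j, u_j>) where u_j is the displayed integer vector. Then <v, e_j> = <v, u_j> / sqrt(<u_j, u_j>), so |<v, e_j>|^2 = <v, u_j>^2 / <u_j, u_j>.
Coefficients: <v, e_1> = 2/sqrt(10), <v, e_2> = 3/sqrt(2), <v, e_3> = -22/sqrt(90).
Square and sum: Σ |<v, e_j>|^2 = 185/18.
Compute ||v||^2 = v·v = 17.
Deficit = 17 − 185/18 = 121/18 ≥ 0, confirming Bessel's inequality. (The deficit equals ||v − Σ <v,e_j> e_j||^2, the squared distance from v to span{e_j}.)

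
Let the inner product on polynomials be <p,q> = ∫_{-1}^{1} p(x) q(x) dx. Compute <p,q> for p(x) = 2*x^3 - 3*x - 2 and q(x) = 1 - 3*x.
<p,q> = -2/5

Expand the product: p(x)·q(x) = -6*x^4 + 2*x^3 + 9*x^2 + 3*x - 2.
∫_{-1}^{1} of each monomial x^k gives [2/(k+1) if k even, 0 if k odd]. Integrating term-by-term (or equivalently evaluating the antiderivative F(x) = -6*x^5/5 + x^4/2 + 3*x^3 + 3*x^2/2 - 2*x at the endpoints):
  F(1) − F(−1) = 9/5 − (11/5) = -2/5.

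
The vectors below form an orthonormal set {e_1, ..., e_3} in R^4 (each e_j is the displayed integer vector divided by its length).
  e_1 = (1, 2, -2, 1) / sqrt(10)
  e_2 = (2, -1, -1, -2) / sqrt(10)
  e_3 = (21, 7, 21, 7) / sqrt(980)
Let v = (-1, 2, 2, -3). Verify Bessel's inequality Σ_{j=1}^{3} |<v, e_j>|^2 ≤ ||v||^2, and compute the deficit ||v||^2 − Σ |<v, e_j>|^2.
Σ |<v, e_j>|^2 = 9/5; ||v||^2 = 18; deficit = 81/5

Write each e_j = u_j / sqrt(<u_j, u_j>) where u_j is the displayed integer vector. Then <v, e_j> = <v, u_j> / sqrt(<u_j, u_j>), so |<v, e_j>|^2 = <v, u_j>^2 / <u_j, u_j>.
Coefficients: <v, e_1> = -4/sqrt(10), <v, e_2> = 0/sqrt(10), <v, e_3> = 14/sqrt(980).
Square and sum: Σ |<v, e_j>|^2 = 9/5.
Compute ||v||^2 = v·v = 18.
Deficit = 18 − 9/5 = 81/5 ≥ 0, confirming Bessel's inequality. (The deficit equals ||v − Σ <v,e_j> e_j||^2, the squared distance from v to span{e_j}.)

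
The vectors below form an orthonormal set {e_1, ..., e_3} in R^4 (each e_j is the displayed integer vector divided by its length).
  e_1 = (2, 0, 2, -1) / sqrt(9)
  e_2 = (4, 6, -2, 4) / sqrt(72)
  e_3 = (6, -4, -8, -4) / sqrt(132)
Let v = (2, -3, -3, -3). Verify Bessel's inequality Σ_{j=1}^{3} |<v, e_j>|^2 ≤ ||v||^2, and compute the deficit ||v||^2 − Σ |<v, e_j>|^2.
Σ |<v, e_j>|^2 = 1021/33; ||v||^2 = 31; deficit = 2/33

Write each e_j = u_j / sqrt(<u_j, u_j>) where u_j is the displayed integer vector. Then <v, e_j> = <v, u_j> / sqrt(<u_j, u_j>), so |<v, e_j>|^2 = <v, u_j>^2 / <u_j, u_j>.
Coefficients: <v, e_1> = 1/sqrt(9), <v, e_2> = -16/sqrt(72), <v, e_3> = 60/sqrt(132).
Square and sum: Σ |<v, e_j>|^2 = 1021/33.
Compute ||v||^2 = v·v = 31.
Deficit = 31 − 1021/33 = 2/33 ≥ 0, confirming Bessel's inequality. (The deficit equals ||v − Σ <v,e_j> e_j||^2, the squared distance from v to span{e_j}.)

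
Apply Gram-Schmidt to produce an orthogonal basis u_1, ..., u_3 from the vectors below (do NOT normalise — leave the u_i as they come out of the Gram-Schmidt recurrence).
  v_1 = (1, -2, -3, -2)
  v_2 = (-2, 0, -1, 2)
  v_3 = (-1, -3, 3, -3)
Orthogonal basis:
  u_1 = (1, -2, -3, -2)
  u_2 = (-11/6, -1/3, -3/2, 5/3)
  u_3 = (-130/51, -155/51, 110/51, -25/17)

Apply the Gram-Schmidt recurrence
  u_1 = v_1
  u_i = v_i − Σ_{j<i} ((v_i · u_j) / (u_j · u_j)) · u_j.

Step by step this gives:
  u_1 = (1, -2, -3, -2)
  u_2 = (-11/6, -1/3, -3/2, 5/3)
  u_3 = (-130/51, -155/51, 110/51, -25/17)

Orthogonality check:
  u_2 · u_1 = 0 (should be 0)
  u_3 · u_1 = 0 (should be 0)
  u_3 · u_2 = 0 (should be 0)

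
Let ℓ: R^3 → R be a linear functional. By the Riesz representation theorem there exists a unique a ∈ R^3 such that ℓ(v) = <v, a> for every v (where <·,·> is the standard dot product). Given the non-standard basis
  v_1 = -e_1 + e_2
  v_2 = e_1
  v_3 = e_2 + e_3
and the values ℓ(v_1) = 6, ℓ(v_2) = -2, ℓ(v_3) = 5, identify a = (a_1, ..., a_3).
a = (-2, 4, 1)

Write a = (a_1, ..., a_3) in the standard basis. For each basis vector v_i, ℓ(v_i) = <v_i, a> is a linear equation in the a_j's. Collect the n equations into a matrix system V a = ℓ, where row i of V is v_i (expressed in the standard basis). Since V is invertible (lower-triangular with 1s on the diagonal, up to permutation), solve by back-substitution:
  V =
[[-1, 1, 0],
 [1, 0, 0],
 [0, 1, 1]]
  V a = (6, -2, 5)
Solving gives a = (-2, 4, 1).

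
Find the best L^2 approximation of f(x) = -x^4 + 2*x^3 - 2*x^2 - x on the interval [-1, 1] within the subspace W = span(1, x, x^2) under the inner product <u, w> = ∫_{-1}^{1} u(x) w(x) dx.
g(x) = -20*x^2/7 + x/5 + 3/35

The best approximation g ∈ W is the orthogonal projection of f onto W. Writing g = a_0 + a_1 x + a_2 x^2, the coefficients solve the normal equations G · a = b where
  G_{ij} = <φ_i, φ_j> and b_i = <f, φ_i>, with φ_0 = 1, φ_1 = x, φ_2 = x^2.
G =
  [2, 0, 2/3]
  [0, 2/3, 0]
  [2/3, 0, 2/5],
b = (-26/15, 2/15, -38/35).
Solving gives a_0 = 3/35, a_1 = 1/5, a_2 = -20/7, so
  g(x) = -20*x^2/7 + x/5 + 3/35.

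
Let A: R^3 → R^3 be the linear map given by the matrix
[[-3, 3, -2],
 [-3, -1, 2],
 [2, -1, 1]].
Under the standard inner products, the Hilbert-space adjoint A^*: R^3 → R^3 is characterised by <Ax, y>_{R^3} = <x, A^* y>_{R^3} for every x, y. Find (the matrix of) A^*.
A^* = A^T =
[[-3, -3, 2],
 [3, -1, -1],
 [-2, 2, 1]]

For real matrices with standard dot products, the defining identity <Ax, y> = <x, A^* y> gives (Ax)^T y = x^T (A^*) y, i.e. x^T A^T y = x^T (A^*) y. Since this holds for all x, y, we must have A^* = A^T. Therefore
A^* =
[[-3, -3, 2],
 [3, -1, -1],
 [-2, 2, 1]].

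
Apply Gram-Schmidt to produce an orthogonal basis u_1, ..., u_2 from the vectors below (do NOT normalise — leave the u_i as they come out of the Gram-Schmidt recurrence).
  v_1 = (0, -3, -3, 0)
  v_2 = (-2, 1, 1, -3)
Orthogonal basis:
  u_1 = (0, -3, -3, 0)
  u_2 = (-2, 0, 0, -3)

Apply the Gram-Schmidt recurrence
  u_1 = v_1
  u_i = v_i − Σ_{j<i} ((v_i · u_j) / (u_j · u_j)) · u_j.

Step by step this gives:
  u_1 = (0, -3, -3, 0)
  u_2 = (-2, 0, 0, -3)

Orthogonality check:
  u_2 · u_1 = 0 (should be 0)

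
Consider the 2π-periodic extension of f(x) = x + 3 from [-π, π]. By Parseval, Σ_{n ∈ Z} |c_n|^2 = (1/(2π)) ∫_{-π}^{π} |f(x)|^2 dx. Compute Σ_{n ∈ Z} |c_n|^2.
Σ |c_n|^2 = π^2/3 + 9

Expand and integrate term by term over [-π, π]:
  ∫ (x)^2 dx = 1·(2π^3/3); ∫ 2·1·(3)·x dx = 0 (odd integrand); ∫ 3^2 dx = 9·2π.
So (1/(2π)) ∫_{-π}^{π} (x + 3)^2 dx = 1π^2/3 + 9 = π^2/3 + 9.
Parseval ⇒ Σ |c_n|^2 = π^2/3 + 9.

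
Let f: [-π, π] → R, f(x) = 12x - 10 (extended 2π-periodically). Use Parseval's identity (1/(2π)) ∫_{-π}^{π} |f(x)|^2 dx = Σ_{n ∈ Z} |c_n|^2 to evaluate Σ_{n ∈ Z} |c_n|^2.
Σ |c_n|^2 = 48π^2 + 100

Expand and integrate term by term over [-π, π]:
  ∫ (12x)^2 dx = 144·(2π^3/3); ∫ 2·12·(-10)·x dx = 0 (odd integrand); ∫ (-10)^2 dx = 100·2π.
So (1/(2π)) ∫_{-π}^{π} (12x - 10)^2 dx = 144π^2/3 + 100 = 48π^2 + 100.
Parseval ⇒ Σ |c_n|^2 = 48π^2 + 100.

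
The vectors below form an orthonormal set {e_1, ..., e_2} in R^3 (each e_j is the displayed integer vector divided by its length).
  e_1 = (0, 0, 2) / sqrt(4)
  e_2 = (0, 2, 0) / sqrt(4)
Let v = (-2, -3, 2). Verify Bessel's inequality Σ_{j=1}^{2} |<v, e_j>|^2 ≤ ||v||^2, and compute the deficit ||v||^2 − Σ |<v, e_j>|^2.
Σ |<v, e_j>|^2 = 13; ||v||^2 = 17; deficit = 4

Write each e_j = u_j / sqrt(<u_j, u_j>) where u_j is the displayed integer vector. Then <v, e_j> = <v, u_j> / sqrt(<u_j, u_j>), so |<v, e_j>|^2 = <v, u_j>^2 / <u_j, u_j>.
Coefficients: <v, e_1> = 4/sqrt(4), <v, e_2> = -6/sqrt(4).
Square and sum: Σ |<v, e_j>|^2 = 13.
Compute ||v||^2 = v·v = 17.
Deficit = 17 − 13 = 4 ≥ 0, confirming Bessel's inequality. (The deficit equals ||v − Σ <v,e_j> e_j||^2, the squared distance from v to span{e_j}.)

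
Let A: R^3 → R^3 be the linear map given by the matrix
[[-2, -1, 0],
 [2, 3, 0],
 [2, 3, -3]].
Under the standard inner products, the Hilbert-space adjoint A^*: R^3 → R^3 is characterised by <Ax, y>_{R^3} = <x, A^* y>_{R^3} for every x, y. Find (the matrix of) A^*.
A^* = A^T =
[[-2, 2, 2],
 [-1, 3, 3],
 [0, 0, -3]]

For real matrices with standard dot products, the defining identity <Ax, y> = <x, A^* y> gives (Ax)^T y = x^T (A^*) y, i.e. x^T A^T y = x^T (A^*) y. Since this holds for all x, y, we must have A^* = A^T. Therefore
A^* =
[[-2, 2, 2],
 [-1, 3, 3],
 [0, 0, -3]].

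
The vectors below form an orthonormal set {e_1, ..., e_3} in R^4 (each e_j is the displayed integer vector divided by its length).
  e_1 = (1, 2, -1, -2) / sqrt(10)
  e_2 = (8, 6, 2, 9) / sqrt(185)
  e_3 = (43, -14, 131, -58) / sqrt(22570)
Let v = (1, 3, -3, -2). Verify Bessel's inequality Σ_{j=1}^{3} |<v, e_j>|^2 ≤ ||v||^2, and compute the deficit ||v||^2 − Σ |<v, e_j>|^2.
Σ |<v, e_j>|^2 = 7014/305; ||v||^2 = 23; deficit = 1/305

Write each e_j = u_j / sqrt(<u_j, u_j>) where u_j is the displayed integer vector. Then <v, e_j> = <v, u_j> / sqrt(<u_j, u_j>), so |<v, e_j>|^2 = <v, u_j>^2 / <u_j, u_j>.
Coefficients: <v, e_1> = 14/sqrt(10), <v, e_2> = 2/sqrt(185), <v, e_3> = -276/sqrt(22570).
Square and sum: Σ |<v, e_j>|^2 = 7014/305.
Compute ||v||^2 = v·v = 23.
Deficit = 23 − 7014/305 = 1/305 ≥ 0, confirming Bessel's inequality. (The deficit equals ||v − Σ <v,e_j> e_j||^2, the squared distance from v to span{e_j}.)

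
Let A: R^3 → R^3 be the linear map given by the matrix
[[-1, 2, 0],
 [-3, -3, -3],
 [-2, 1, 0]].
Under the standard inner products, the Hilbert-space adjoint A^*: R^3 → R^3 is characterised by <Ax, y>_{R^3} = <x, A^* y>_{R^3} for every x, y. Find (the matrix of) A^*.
A^* = A^T =
[[-1, -3, -2],
 [2, -3, 1],
 [0, -3, 0]]

For real matrices with standard dot products, the defining identity <Ax, y> = <x, A^* y> gives (Ax)^T y = x^T (A^*) y, i.e. x^T A^T y = x^T (A^*) y. Since this holds for all x, y, we must have A^* = A^T. Therefore
A^* =
[[-1, -3, -2],
 [2, -3, 1],
 [0, -3, 0]].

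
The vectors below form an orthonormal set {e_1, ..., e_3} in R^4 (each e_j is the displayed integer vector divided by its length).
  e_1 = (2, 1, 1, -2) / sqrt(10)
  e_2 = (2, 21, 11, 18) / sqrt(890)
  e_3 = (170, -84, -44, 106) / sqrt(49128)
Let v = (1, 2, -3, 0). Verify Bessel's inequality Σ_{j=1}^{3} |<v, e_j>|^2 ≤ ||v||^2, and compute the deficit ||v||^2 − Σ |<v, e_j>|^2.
Σ |<v, e_j>|^2 = 83/138; ||v||^2 = 14; deficit = 1849/138

Write each e_j = u_j / sqrt(<u_j, u_j>) where u_j is the displayed integer vector. Then <v, e_j> = <v, u_j> / sqrt(<u_j, u_j>), so |<v, e_j>|^2 = <v, u_j>^2 / <u_j, u_j>.
Coefficients: <v, e_1> = 1/sqrt(10), <v, e_2> = 11/sqrt(890), <v, e_3> = 134/sqrt(49128).
Square and sum: Σ |<v, e_j>|^2 = 83/138.
Compute ||v||^2 = v·v = 14.
Deficit = 14 − 83/138 = 1849/138 ≥ 0, confirming Bessel's inequality. (The deficit equals ||v − Σ <v,e_j> e_j||^2, the squared distance from v to span{e_j}.)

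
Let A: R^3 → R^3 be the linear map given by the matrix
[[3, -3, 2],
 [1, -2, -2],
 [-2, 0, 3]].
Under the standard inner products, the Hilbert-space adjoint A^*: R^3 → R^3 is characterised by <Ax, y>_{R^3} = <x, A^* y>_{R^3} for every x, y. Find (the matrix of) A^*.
A^* = A^T =
[[3, 1, -2],
 [-3, -2, 0],
 [2, -2, 3]]

For real matrices with standard dot products, the defining identity <Ax, y> = <x, A^* y> gives (Ax)^T y = x^T (A^*) y, i.e. x^T A^T y = x^T (A^*) y. Since this holds for all x, y, we must have A^* = A^T. Therefore
A^* =
[[3, 1, -2],
 [-3, -2, 0],
 [2, -2, 3]].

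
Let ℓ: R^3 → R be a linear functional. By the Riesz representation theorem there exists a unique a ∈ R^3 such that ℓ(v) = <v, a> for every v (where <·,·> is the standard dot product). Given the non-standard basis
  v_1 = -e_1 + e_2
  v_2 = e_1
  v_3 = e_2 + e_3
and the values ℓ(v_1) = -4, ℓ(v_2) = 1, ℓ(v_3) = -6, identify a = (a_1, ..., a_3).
a = (1, -3, -3)

Write a = (a_1, ..., a_3) in the standard basis. For each basis vector v_i, ℓ(v_i) = <v_i, a> is a linear equation in the a_j's. Collect the n equations into a matrix system V a = ℓ, where row i of V is v_i (expressed in the standard basis). Since V is invertible (lower-triangular with 1s on the diagonal, up to permutation), solve by back-substitution:
  V =
[[-1, 1, 0],
 [1, 0, 0],
 [0, 1, 1]]
  V a = (-4, 1, -6)
Solving gives a = (1, -3, -3).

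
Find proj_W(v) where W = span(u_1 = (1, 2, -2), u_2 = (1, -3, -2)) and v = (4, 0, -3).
proj_W(v) = (2, 0, -4)

Set up U = [u_1 | ... | u_2] ∈ R^(3×2). The projector onto W = col(U) is P = U (U^T U)^(-1) U^T.
Compute U^T U =
  [9, -1]
  [-1, 14],
and U^T v = (10, 10).
Solve U^T U · c = U^T v for the coefficients: c = (6/5, 4/5). The projection is proj_W(v) = U c.
Check: (v - proj_W(v)) · u_1 = 0  (should be 0).
Check: (v - proj_W(v)) · u_2 = 0  (should be 0).
Result: proj_W(v) = (2, 0, -4).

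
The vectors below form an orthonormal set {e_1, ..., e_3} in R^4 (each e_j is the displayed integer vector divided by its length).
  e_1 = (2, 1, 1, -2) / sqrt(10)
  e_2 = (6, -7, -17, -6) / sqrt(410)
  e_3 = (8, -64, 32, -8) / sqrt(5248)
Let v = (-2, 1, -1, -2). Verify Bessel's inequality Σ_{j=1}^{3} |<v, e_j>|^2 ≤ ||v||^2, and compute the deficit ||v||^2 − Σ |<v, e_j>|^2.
Σ |<v, e_j>|^2 = 2; ||v||^2 = 10; deficit = 8

Write each e_j = u_j / sqrt(<u_j, u_j>) where u_j is the displayed integer vector. Then <v, e_j> = <v, u_j> / sqrt(<u_j, u_j>), so |<v, e_j>|^2 = <v, u_j>^2 / <u_j, u_j>.
Coefficients: <v, e_1> = 0/sqrt(10), <v, e_2> = 10/sqrt(410), <v, e_3> = -96/sqrt(5248).
Square and sum: Σ |<v, e_j>|^2 = 2.
Compute ||v||^2 = v·v = 10.
Deficit = 10 − 2 = 8 ≥ 0, confirming Bessel's inequality. (The deficit equals ||v − Σ <v,e_j> e_j||^2, the squared distance from v to span{e_j}.)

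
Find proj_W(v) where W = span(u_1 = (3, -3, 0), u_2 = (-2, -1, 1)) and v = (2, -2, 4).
proj_W(v) = (10/11, -34/11, 8/11)

Set up U = [u_1 | ... | u_2] ∈ R^(3×2). The projector onto W = col(U) is P = U (U^T U)^(-1) U^T.
Compute U^T U =
  [18, -3]
  [-3, 6],
and U^T v = (12, 2).
Solve U^T U · c = U^T v for the coefficients: c = (26/33, 8/11). The projection is proj_W(v) = U c.
Check: (v - proj_W(v)) · u_1 = 0  (should be 0).
Check: (v - proj_W(v)) · u_2 = 0  (should be 0).
Result: proj_W(v) = (10/11, -34/11, 8/11).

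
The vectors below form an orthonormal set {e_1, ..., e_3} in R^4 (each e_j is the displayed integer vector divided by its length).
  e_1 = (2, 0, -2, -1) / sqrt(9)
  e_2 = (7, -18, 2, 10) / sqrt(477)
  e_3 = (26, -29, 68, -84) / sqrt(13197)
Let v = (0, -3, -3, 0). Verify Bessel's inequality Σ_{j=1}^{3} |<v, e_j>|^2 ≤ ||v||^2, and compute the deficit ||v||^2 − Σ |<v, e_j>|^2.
Σ |<v, e_j>|^2 = 819/83; ||v||^2 = 18; deficit = 675/83

Write each e_j = u_j / sqrt(<u_j, u_j>) where u_j is the displayed integer vector. Then <v, e_j> = <v, u_j> / sqrt(<u_j, u_j>), so |<v, e_j>|^2 = <v, u_j>^2 / <u_j, u_j>.
Coefficients: <v, e_1> = 6/sqrt(9), <v, e_2> = 48/sqrt(477), <v, e_3> = -117/sqrt(13197).
Square and sum: Σ |<v, e_j>|^2 = 819/83.
Compute ||v||^2 = v·v = 18.
Deficit = 18 − 819/83 = 675/83 ≥ 0, confirming Bessel's inequality. (The deficit equals ||v − Σ <v,e_j> e_j||^2, the squared distance from v to span{e_j}.)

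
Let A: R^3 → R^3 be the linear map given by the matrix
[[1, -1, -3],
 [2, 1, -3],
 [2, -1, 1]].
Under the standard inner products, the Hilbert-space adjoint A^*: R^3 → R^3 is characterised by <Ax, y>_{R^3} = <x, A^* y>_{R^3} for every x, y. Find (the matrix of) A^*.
A^* = A^T =
[[1, 2, 2],
 [-1, 1, -1],
 [-3, -3, 1]]

For real matrices with standard dot products, the defining identity <Ax, y> = <x, A^* y> gives (Ax)^T y = x^T (A^*) y, i.e. x^T A^T y = x^T (A^*) y. Since this holds for all x, y, we must have A^* = A^T. Therefore
A^* =
[[1, 2, 2],
 [-1, 1, -1],
 [-3, -3, 1]].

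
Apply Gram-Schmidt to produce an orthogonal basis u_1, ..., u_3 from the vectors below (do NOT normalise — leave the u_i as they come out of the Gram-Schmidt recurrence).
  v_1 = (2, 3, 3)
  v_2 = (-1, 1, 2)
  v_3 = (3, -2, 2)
Orthogonal basis:
  u_1 = (2, 3, 3)
  u_2 = (-18/11, 1/22, 23/22)
  u_3 = (99/83, -231/83, 165/83)

Apply the Gram-Schmidt recurrence
  u_1 = v_1
  u_i = v_i − Σ_{j<i} ((v_i · u_j) / (u_j · u_j)) · u_j.

Step by step this gives:
  u_1 = (2, 3, 3)
  u_2 = (-18/11, 1/22, 23/22)
  u_3 = (99/83, -231/83, 165/83)

Orthogonality check:
  u_2 · u_1 = 0 (should be 0)
  u_3 · u_1 = 0 (should be 0)
  u_3 · u_2 = 0 (should be 0)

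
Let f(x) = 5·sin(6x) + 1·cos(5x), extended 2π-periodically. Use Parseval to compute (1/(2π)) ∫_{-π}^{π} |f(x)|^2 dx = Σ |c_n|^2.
Σ |c_n|^2 = 13

Expand |f|^2 and use orthogonality of {sin(nx), cos(mx)} on [-π, π]:
  ∫_{-π}^{π} sin(nx)^2 dx = π, ∫ cos(mx)^2 dx = π, and cross terms integrate to 0.
So ∫_{-π}^{π} f(x)^2 dx = 5^2 · π + 1^2 · π = (25 + 1)π.
Divide by 2π: (25 + 1)/2 = 13.
By Parseval, this equals Σ |c_n|^2.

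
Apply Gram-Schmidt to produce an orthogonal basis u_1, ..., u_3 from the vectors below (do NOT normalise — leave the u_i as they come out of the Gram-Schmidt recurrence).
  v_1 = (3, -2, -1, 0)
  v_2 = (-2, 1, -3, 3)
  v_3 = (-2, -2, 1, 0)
Orthogonal basis:
  u_1 = (3, -2, -1, 0)
  u_2 = (-13/14, 2/7, -47/14, 3)
  u_3 = (-430/297, -713/297, 136/297, 29/99)

Apply the Gram-Schmidt recurrence
  u_1 = v_1
  u_i = v_i − Σ_{j<i} ((v_i · u_j) / (u_j · u_j)) · u_j.

Step by step this gives:
  u_1 = (3, -2, -1, 0)
  u_2 = (-13/14, 2/7, -47/14, 3)
  u_3 = (-430/297, -713/297, 136/297, 29/99)

Orthogonality check:
  u_2 · u_1 = 0 (should be 0)
  u_3 · u_1 = 0 (should be 0)
  u_3 · u_2 = 0 (should be 0)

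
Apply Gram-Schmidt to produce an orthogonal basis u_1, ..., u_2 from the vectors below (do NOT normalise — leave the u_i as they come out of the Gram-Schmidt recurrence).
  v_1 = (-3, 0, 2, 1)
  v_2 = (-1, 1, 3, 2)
Orthogonal basis:
  u_1 = (-3, 0, 2, 1)
  u_2 = (19/14, 1, 10/7, 17/14)

Apply the Gram-Schmidt recurrence
  u_1 = v_1
  u_i = v_i − Σ_{j<i} ((v_i · u_j) / (u_j · u_j)) · u_j.

Step by step this gives:
  u_1 = (-3, 0, 2, 1)
  u_2 = (19/14, 1, 10/7, 17/14)

Orthogonality check:
  u_2 · u_1 = 0 (should be 0)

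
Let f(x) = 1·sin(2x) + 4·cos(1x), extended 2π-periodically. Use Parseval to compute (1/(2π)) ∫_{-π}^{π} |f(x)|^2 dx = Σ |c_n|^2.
Σ |c_n|^2 = 17/2

Expand |f|^2 and use orthogonality of {sin(nx), cos(mx)} on [-π, π]:
  ∫_{-π}^{π} sin(nx)^2 dx = π, ∫ cos(mx)^2 dx = π, and cross terms integrate to 0.
So ∫_{-π}^{π} f(x)^2 dx = 1^2 · π + 4^2 · π = (1 + 16)π.
Divide by 2π: (1 + 16)/2 = 17/2.
By Parseval, this equals Σ |c_n|^2.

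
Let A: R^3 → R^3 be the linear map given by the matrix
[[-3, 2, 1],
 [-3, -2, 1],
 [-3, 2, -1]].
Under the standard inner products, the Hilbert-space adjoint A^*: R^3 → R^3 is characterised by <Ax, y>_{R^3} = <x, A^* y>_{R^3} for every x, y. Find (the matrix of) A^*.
A^* = A^T =
[[-3, -3, -3],
 [2, -2, 2],
 [1, 1, -1]]

For real matrices with standard dot products, the defining identity <Ax, y> = <x, A^* y> gives (Ax)^T y = x^T (A^*) y, i.e. x^T A^T y = x^T (A^*) y. Since this holds for all x, y, we must have A^* = A^T. Therefore
A^* =
[[-3, -3, -3],
 [2, -2, 2],
 [1, 1, -1]].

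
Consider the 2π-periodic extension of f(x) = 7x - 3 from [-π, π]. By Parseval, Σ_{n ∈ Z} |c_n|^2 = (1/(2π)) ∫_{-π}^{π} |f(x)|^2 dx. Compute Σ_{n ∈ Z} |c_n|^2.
Σ |c_n|^2 = 49π^2/3 + 9

Expand and integrate term by term over [-π, π]:
  ∫ (7x)^2 dx = 49·(2π^3/3); ∫ 2·7·(-3)·x dx = 0 (odd integrand); ∫ (-3)^2 dx = 9·2π.
So (1/(2π)) ∫_{-π}^{π} (7x - 3)^2 dx = 49π^2/3 + 9 = 49π^2/3 + 9.
Parseval ⇒ Σ |c_n|^2 = 49π^2/3 + 9.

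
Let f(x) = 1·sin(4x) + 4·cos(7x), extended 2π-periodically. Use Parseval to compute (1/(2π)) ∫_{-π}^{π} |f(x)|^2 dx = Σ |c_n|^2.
Σ |c_n|^2 = 17/2

Expand |f|^2 and use orthogonality of {sin(nx), cos(mx)} on [-π, π]:
  ∫_{-π}^{π} sin(nx)^2 dx = π, ∫ cos(mx)^2 dx = π, and cross terms integrate to 0.
So ∫_{-π}^{π} f(x)^2 dx = 1^2 · π + 4^2 · π = (1 + 16)π.
Divide by 2π: (1 + 16)/2 = 17/2.
By Parseval, this equals Σ |c_n|^2.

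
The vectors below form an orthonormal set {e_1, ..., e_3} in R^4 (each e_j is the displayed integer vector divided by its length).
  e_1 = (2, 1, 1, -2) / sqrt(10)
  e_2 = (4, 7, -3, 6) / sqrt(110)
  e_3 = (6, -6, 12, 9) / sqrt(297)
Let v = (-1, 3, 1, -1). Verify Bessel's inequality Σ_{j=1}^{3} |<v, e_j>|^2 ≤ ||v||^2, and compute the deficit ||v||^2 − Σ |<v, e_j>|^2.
Σ |<v, e_j>|^2 = 11/3; ||v||^2 = 12; deficit = 25/3

Write each e_j = u_j / sqrt(<u_j, u_j>) where u_j is the displayed integer vector. Then <v, e_j> = <v, u_j> / sqrt(<u_j, u_j>), so |<v, e_j>|^2 = <v, u_j>^2 / <u_j, u_j>.
Coefficients: <v, e_1> = 4/sqrt(10), <v, e_2> = 8/sqrt(110), <v, e_3> = -21/sqrt(297).
Square and sum: Σ |<v, e_j>|^2 = 11/3.
Compute ||v||^2 = v·v = 12.
Deficit = 12 − 11/3 = 25/3 ≥ 0, confirming Bessel's inequality. (The deficit equals ||v − Σ <v,e_j> e_j||^2, the squared distance from v to span{e_j}.)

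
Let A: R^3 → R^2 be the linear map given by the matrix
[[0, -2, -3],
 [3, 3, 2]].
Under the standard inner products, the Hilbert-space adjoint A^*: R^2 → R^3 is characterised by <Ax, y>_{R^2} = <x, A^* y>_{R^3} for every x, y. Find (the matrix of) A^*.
A^* = A^T =
[[0, 3],
 [-2, 3],
 [-3, 2]]

For real matrices with standard dot products, the defining identity <Ax, y> = <x, A^* y> gives (Ax)^T y = x^T (A^*) y, i.e. x^T A^T y = x^T (A^*) y. Since this holds for all x, y, we must have A^* = A^T. Therefore
A^* =
[[0, 3],
 [-2, 3],
 [-3, 2]].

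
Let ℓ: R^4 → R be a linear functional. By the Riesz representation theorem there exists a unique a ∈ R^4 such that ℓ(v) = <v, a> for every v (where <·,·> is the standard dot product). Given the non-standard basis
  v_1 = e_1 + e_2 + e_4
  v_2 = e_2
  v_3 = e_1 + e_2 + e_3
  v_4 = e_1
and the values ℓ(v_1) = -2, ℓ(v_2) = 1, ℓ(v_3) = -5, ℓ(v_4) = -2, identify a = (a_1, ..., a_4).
a = (-2, 1, -4, -1)

Write a = (a_1, ..., a_4) in the standard basis. For each basis vector v_i, ℓ(v_i) = <v_i, a> is a linear equation in the a_j's. Collect the n equations into a matrix system V a = ℓ, where row i of V is v_i (expressed in the standard basis). Since V is invertible (lower-triangular with 1s on the diagonal, up to permutation), solve by back-substitution:
  V =
[[1, 1, 0, 1],
 [0, 1, 0, 0],
 [1, 1, 1, 0],
 [1, 0, 0, 0]]
  V a = (-2, 1, -5, -2)
Solving gives a = (-2, 1, -4, -1).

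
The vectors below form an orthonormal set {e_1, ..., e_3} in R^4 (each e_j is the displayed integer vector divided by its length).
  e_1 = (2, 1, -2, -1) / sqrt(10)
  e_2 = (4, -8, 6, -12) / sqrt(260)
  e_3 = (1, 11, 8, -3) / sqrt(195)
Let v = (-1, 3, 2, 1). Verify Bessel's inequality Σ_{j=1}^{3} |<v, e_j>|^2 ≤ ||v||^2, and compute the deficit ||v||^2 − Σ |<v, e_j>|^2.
Σ |<v, e_j>|^2 = 15; ||v||^2 = 15; deficit = 0

Write each e_j = u_j / sqrt(<u_j, u_j>) where u_j is the displayed integer vector. Then <v, e_j> = <v, u_j> / sqrt(<u_j, u_j>), so |<v, e_j>|^2 = <v, u_j>^2 / <u_j, u_j>.
Coefficients: <v, e_1> = -4/sqrt(10), <v, e_2> = -28/sqrt(260), <v, e_3> = 45/sqrt(195).
Square and sum: Σ |<v, e_j>|^2 = 15.
Compute ||v||^2 = v·v = 15.
Deficit = 15 − 15 = 0 ≥ 0, confirming Bessel's inequality. (The deficit equals ||v − Σ <v,e_j> e_j||^2, the squared distance from v to span{e_j}.)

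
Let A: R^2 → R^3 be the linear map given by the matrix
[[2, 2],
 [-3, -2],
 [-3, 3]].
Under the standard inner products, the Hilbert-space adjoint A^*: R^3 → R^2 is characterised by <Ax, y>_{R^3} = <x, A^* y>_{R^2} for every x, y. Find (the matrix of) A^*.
A^* = A^T =
[[2, -3, -3],
 [2, -2, 3]]

For real matrices with standard dot products, the defining identity <Ax, y> = <x, A^* y> gives (Ax)^T y = x^T (A^*) y, i.e. x^T A^T y = x^T (A^*) y. Since this holds for all x, y, we must have A^* = A^T. Therefore
A^* =
[[2, -3, -3],
 [2, -2, 3]].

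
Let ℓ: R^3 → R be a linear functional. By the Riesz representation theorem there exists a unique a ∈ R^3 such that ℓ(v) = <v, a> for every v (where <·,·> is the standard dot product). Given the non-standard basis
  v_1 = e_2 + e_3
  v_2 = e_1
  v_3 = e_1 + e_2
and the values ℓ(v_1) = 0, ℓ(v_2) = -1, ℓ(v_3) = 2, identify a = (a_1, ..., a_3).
a = (-1, 3, -3)

Write a = (a_1, ..., a_3) in the standard basis. For each basis vector v_i, ℓ(v_i) = <v_i, a> is a linear equation in the a_j's. Collect the n equations into a matrix system V a = ℓ, where row i of V is v_i (expressed in the standard basis). Since V is invertible (lower-triangular with 1s on the diagonal, up to permutation), solve by back-substitution:
  V =
[[0, 1, 1],
 [1, 0, 0],
 [1, 1, 0]]
  V a = (0, -1, 2)
Solving gives a = (-1, 3, -3).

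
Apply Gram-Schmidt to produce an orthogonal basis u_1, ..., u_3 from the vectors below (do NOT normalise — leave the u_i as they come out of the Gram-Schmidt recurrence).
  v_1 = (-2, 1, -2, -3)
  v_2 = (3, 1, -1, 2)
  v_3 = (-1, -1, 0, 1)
Orthogonal basis:
  u_1 = (-2, 1, -2, -3)
  u_2 = (2, 3/2, -2, 1/2)
  u_3 = (-41/63, -29/63, -50/63, 17/21)

Apply the Gram-Schmidt recurrence
  u_1 = v_1
  u_i = v_i − Σ_{j<i} ((v_i · u_j) / (u_j · u_j)) · u_j.

Step by step this gives:
  u_1 = (-2, 1, -2, -3)
  u_2 = (2, 3/2, -2, 1/2)
  u_3 = (-41/63, -29/63, -50/63, 17/21)

Orthogonality check:
  u_2 · u_1 = 0 (should be 0)
  u_3 · u_1 = 0 (should be 0)
  u_3 · u_2 = 0 (should be 0)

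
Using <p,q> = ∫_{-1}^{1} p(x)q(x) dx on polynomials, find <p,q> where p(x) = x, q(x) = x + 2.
<p,q> = 2/3

Expand the product: p(x)·q(x) = x^2 + 2*x.
∫_{-1}^{1} of each monomial x^k gives [2/(k+1) if k even, 0 if k odd]. Integrating term-by-term (or equivalently evaluating the antiderivative F(x) = x^3/3 + x^2 at the endpoints):
  F(1) − F(−1) = 4/3 − (2/3) = 2/3.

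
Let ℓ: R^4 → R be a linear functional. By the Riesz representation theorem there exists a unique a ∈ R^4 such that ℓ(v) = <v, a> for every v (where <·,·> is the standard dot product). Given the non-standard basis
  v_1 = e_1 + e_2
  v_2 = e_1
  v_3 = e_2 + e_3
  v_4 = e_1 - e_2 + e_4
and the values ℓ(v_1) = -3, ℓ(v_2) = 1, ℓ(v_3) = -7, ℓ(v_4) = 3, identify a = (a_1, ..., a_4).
a = (1, -4, -3, -2)

Write a = (a_1, ..., a_4) in the standard basis. For each basis vector v_i, ℓ(v_i) = <v_i, a> is a linear equation in the a_j's. Collect the n equations into a matrix system V a = ℓ, where row i of V is v_i (expressed in the standard basis). Since V is invertible (lower-triangular with 1s on the diagonal, up to permutation), solve by back-substitution:
  V =
[[1, 1, 0, 0],
 [1, 0, 0, 0],
 [0, 1, 1, 0],
 [1, -1, 0, 1]]
  V a = (-3, 1, -7, 3)
Solving gives a = (1, -4, -3, -2).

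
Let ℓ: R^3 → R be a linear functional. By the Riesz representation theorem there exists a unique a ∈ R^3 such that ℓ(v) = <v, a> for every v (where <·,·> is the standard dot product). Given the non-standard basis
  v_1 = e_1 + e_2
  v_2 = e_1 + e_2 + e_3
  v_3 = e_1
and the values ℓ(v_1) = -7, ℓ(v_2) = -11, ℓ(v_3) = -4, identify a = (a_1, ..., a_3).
a = (-4, -3, -4)

Write a = (a_1, ..., a_3) in the standard basis. For each basis vector v_i, ℓ(v_i) = <v_i, a> is a linear equation in the a_j's. Collect the n equations into a matrix system V a = ℓ, where row i of V is v_i (expressed in the standard basis). Since V is invertible (lower-triangular with 1s on the diagonal, up to permutation), solve by back-substitution:
  V =
[[1, 1, 0],
 [1, 1, 1],
 [1, 0, 0]]
  V a = (-7, -11, -4)
Solving gives a = (-4, -3, -4).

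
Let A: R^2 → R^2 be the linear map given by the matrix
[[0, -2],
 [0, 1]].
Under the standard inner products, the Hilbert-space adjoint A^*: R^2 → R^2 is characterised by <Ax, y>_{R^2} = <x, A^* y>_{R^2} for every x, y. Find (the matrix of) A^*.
A^* = A^T =
[[0, 0],
 [-2, 1]]

For real matrices with standard dot products, the defining identity <Ax, y> = <x, A^* y> gives (Ax)^T y = x^T (A^*) y, i.e. x^T A^T y = x^T (A^*) y. Since this holds for all x, y, we must have A^* = A^T. Therefore
A^* =
[[0, 0],
 [-2, 1]].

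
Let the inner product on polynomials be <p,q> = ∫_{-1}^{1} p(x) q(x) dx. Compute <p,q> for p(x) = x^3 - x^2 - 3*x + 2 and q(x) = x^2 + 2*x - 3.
<p,q> = -184/15

Expand the product: p(x)·q(x) = x^5 + x^4 - 8*x^3 - x^2 + 13*x - 6.
∫_{-1}^{1} of each monomial x^k gives [2/(k+1) if k even, 0 if k odd]. Integrating term-by-term (or equivalently evaluating the antiderivative F(x) = x^6/6 + x^5/5 - 2*x^4 - x^3/3 + 13*x^2/2 - 6*x at the endpoints):
  F(1) − F(−1) = -22/15 − (54/5) = -184/15.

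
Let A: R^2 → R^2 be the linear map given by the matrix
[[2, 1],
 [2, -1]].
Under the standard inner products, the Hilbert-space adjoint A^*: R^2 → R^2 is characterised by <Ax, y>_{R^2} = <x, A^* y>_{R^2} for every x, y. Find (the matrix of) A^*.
A^* = A^T =
[[2, 2],
 [1, -1]]

For real matrices with standard dot products, the defining identity <Ax, y> = <x, A^* y> gives (Ax)^T y = x^T (A^*) y, i.e. x^T A^T y = x^T (A^*) y. Since this holds for all x, y, we must have A^* = A^T. Therefore
A^* =
[[2, 2],
 [1, -1]].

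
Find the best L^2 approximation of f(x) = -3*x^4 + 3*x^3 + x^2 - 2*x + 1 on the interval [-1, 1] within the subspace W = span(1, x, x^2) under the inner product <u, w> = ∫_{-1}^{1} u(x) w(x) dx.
g(x) = -11*x^2/7 - x/5 + 44/35

The best approximation g ∈ W is the orthogonal projection of f onto W. Writing g = a_0 + a_1 x + a_2 x^2, the coefficients solve the normal equations G · a = b where
  G_{ij} = <φ_i, φ_j> and b_i = <f, φ_i>, with φ_0 = 1, φ_1 = x, φ_2 = x^2.
G =
  [2, 0, 2/3]
  [0, 2/3, 0]
  [2/3, 0, 2/5],
b = (22/15, -2/15, 22/105).
Solving gives a_0 = 44/35, a_1 = -1/5, a_2 = -11/7, so
  g(x) = -11*x^2/7 - x/5 + 44/35.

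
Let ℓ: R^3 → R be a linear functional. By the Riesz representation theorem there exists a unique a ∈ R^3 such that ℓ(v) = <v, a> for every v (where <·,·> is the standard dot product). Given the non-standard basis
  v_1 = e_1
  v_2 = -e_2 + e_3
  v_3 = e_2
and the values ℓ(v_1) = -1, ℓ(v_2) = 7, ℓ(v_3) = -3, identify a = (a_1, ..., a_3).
a = (-1, -3, 4)

Write a = (a_1, ..., a_3) in the standard basis. For each basis vector v_i, ℓ(v_i) = <v_i, a> is a linear equation in the a_j's. Collect the n equations into a matrix system V a = ℓ, where row i of V is v_i (expressed in the standard basis). Since V is invertible (lower-triangular with 1s on the diagonal, up to permutation), solve by back-substitution:
  V =
[[1, 0, 0],
 [0, -1, 1],
 [0, 1, 0]]
  V a = (-1, 7, -3)
Solving gives a = (-1, -3, 4).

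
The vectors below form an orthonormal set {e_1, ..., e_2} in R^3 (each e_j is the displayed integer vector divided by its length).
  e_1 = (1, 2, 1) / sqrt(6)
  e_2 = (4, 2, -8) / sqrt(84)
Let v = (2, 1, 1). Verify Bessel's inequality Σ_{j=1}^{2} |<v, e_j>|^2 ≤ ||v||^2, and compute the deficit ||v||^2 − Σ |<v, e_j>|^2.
Σ |<v, e_j>|^2 = 59/14; ||v||^2 = 6; deficit = 25/14

Write each e_j = u_j / sqrt(<u_j, u_j>) where u_j is the displayed integer vector. Then <v, e_j> = <v, u_j> / sqrt(<u_j, u_j>), so |<v, e_j>|^2 = <v, u_j>^2 / <u_j, u_j>.
Coefficients: <v, e_1> = 5/sqrt(6), <v, e_2> = 2/sqrt(84).
Square and sum: Σ |<v, e_j>|^2 = 59/14.
Compute ||v||^2 = v·v = 6.
Deficit = 6 − 59/14 = 25/14 ≥ 0, confirming Bessel's inequality. (The deficit equals ||v − Σ <v,e_j> e_j||^2, the squared distance from v to span{e_j}.)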